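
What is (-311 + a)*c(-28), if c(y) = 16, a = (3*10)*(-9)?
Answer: -9296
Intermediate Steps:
a = -270 (a = 30*(-9) = -270)
(-311 + a)*c(-28) = (-311 - 270)*16 = -581*16 = -9296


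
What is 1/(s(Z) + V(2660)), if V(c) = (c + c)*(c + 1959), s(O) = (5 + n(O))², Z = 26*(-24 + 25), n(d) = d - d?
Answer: 1/24573105 ≈ 4.0695e-8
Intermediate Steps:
n(d) = 0
Z = 26 (Z = 26*1 = 26)
s(O) = 25 (s(O) = (5 + 0)² = 5² = 25)
V(c) = 2*c*(1959 + c) (V(c) = (2*c)*(1959 + c) = 2*c*(1959 + c))
1/(s(Z) + V(2660)) = 1/(25 + 2*2660*(1959 + 2660)) = 1/(25 + 2*2660*4619) = 1/(25 + 24573080) = 1/24573105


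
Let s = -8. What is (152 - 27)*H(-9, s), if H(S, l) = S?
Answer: -1125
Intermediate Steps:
(152 - 27)*H(-9, s) = (152 - 27)*(-9) = 125*(-9) = -1125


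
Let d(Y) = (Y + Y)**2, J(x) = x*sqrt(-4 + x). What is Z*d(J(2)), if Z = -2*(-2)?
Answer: -128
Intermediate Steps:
Z = 4
d(Y) = 4*Y**2 (d(Y) = (2*Y)**2 = 4*Y**2)
Z*d(J(2)) = 4*(4*(2*sqrt(-4 + 2))**2) = 4*(4*(2*sqrt(-2))**2) = 4*(4*(2*(I*sqrt(2)))**2) = 4*(4*(2*I*sqrt(2))**2) = 4*(4*(-8)) = 4*(-32) = -128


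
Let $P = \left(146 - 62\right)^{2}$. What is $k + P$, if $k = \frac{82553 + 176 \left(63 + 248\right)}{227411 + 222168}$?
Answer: $\frac{3172366713}{449579} \approx 7056.3$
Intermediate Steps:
$k = \frac{137289}{449579}$ ($k = \frac{82553 + 176 \cdot 311}{449579} = \left(82553 + 54736\right) \frac{1}{449579} = 137289 \cdot \frac{1}{449579} = \frac{137289}{449579} \approx 0.30537$)
$P = 7056$ ($P = 84^{2} = 7056$)
$k + P = \frac{137289}{449579} + 7056 = \frac{3172366713}{449579}$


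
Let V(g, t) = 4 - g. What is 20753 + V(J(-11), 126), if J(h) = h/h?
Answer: 20756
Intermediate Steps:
J(h) = 1
20753 + V(J(-11), 126) = 20753 + (4 - 1*1) = 20753 + (4 - 1) = 20753 + 3 = 20756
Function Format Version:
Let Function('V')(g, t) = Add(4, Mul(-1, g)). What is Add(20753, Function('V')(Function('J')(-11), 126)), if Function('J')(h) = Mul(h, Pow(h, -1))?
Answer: 20756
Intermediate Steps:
Function('J')(h) = 1
Add(20753, Function('V')(Function('J')(-11), 126)) = Add(20753, Add(4, Mul(-1, 1))) = Add(20753, Add(4, -1)) = Add(20753, 3) = 20756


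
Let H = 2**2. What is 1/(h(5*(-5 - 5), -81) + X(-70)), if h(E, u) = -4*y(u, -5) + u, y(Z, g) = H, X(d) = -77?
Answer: -1/174 ≈ -0.0057471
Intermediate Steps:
H = 4
y(Z, g) = 4
h(E, u) = -16 + u (h(E, u) = -4*4 + u = -16 + u)
1/(h(5*(-5 - 5), -81) + X(-70)) = 1/((-16 - 81) - 77) = 1/(-97 - 77) = 1/(-174) = -1/174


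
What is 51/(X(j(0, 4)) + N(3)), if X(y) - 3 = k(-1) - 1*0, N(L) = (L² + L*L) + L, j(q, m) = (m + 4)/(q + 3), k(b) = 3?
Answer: 17/9 ≈ 1.8889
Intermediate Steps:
j(q, m) = (4 + m)/(3 + q)
N(L) = L + 2*L² (N(L) = (L² + L²) + L = 2*L² + L = L + 2*L²)
X(y) = 6 (X(y) = 3 + (3 - 1*0) = 3 + (3 + 0) = 3 + 3 = 6)
51/(X(j(0, 4)) + N(3)) = 51/(6 + 3*(1 + 2*3)) = 51/(6 + 3*(1 + 6)) = 51/(6 + 3*7) = 51/(6 + 21) = 51/27 = (1/27)*51 = 17/9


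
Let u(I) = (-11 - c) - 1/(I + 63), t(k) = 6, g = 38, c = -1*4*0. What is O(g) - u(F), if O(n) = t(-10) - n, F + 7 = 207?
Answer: -5522/263 ≈ -20.996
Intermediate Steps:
c = 0 (c = -4*0 = 0)
F = 200 (F = -7 + 207 = 200)
u(I) = -11 - 1/(63 + I) (u(I) = (-11 - 1*0) - 1/(I + 63) = (-11 + 0) - 1/(63 + I) = -11 - 1/(63 + I))
O(n) = 6 - n
O(g) - u(F) = (6 - 1*38) - (-694 - 11*200)/(63 + 200) = (6 - 38) - (-694 - 2200)/263 = -32 - (-2894)/263 = -32 - 1*(-2894/263) = -32 + 2894/263 = -5522/263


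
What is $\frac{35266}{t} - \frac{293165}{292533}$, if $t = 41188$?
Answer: $- \frac{125600803}{860632086} \approx -0.14594$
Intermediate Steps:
$\frac{35266}{t} - \frac{293165}{292533} = \frac{35266}{41188} - \frac{293165}{292533} = 35266 \cdot \frac{1}{41188} - \frac{293165}{292533} = \frac{2519}{2942} - \frac{293165}{292533} = - \frac{125600803}{860632086}$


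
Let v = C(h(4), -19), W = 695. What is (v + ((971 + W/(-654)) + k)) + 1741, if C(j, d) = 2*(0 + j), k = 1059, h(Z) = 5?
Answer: 2472079/654 ≈ 3779.9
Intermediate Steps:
C(j, d) = 2*j
v = 10 (v = 2*5 = 10)
(v + ((971 + W/(-654)) + k)) + 1741 = (10 + ((971 + 695/(-654)) + 1059)) + 1741 = (10 + ((971 + 695*(-1/654)) + 1059)) + 1741 = (10 + ((971 - 695/654) + 1059)) + 1741 = (10 + (634339/654 + 1059)) + 1741 = (10 + 1326925/654) + 1741 = 1333465/654 + 1741 = 2472079/654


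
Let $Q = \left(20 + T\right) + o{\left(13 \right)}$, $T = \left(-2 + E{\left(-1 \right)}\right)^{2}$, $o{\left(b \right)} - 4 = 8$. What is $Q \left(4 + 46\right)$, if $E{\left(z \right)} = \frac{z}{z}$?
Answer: $1650$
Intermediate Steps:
$o{\left(b \right)} = 12$ ($o{\left(b \right)} = 4 + 8 = 12$)
$E{\left(z \right)} = 1$
$T = 1$ ($T = \left(-2 + 1\right)^{2} = \left(-1\right)^{2} = 1$)
$Q = 33$ ($Q = \left(20 + 1\right) + 12 = 21 + 12 = 33$)
$Q \left(4 + 46\right) = 33 \left(4 + 46\right) = 33 \cdot 50 = 1650$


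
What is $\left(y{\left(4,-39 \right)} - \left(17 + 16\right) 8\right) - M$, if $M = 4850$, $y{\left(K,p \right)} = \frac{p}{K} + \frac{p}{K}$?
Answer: $- \frac{10267}{2} \approx -5133.5$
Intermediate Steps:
$y{\left(K,p \right)} = \frac{2 p}{K}$
$\left(y{\left(4,-39 \right)} - \left(17 + 16\right) 8\right) - M = \left(2 \left(-39\right) \frac{1}{4} - \left(17 + 16\right) 8\right) - 4850 = \left(2 \left(-39\right) \frac{1}{4} - 33 \cdot 8\right) - 4850 = \left(- \frac{39}{2} - 264\right) - 4850 = - \frac{567}{2} - 4850 = - \frac{10267}{2}$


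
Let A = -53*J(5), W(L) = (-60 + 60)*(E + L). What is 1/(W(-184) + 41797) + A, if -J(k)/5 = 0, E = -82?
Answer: 1/41797 ≈ 2.3925e-5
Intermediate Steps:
W(L) = 0 (W(L) = (-60 + 60)*(-82 + L) = 0*(-82 + L) = 0)
J(k) = 0 (J(k) = -5*0 = 0)
A = 0 (A = -53*0 = 0)
1/(W(-184) + 41797) + A = 1/(0 + 41797) + 0 = 1/41797 + 0 = 1/41797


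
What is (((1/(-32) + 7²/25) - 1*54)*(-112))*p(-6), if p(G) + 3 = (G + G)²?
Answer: 41115459/50 ≈ 8.2231e+5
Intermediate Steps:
p(G) = -3 + 4*G² (p(G) = -3 + (G + G)² = -3 + (2*G)² = -3 + 4*G²)
(((1/(-32) + 7²/25) - 1*54)*(-112))*p(-6) = (((1/(-32) + 7²/25) - 1*54)*(-112))*(-3 + 4*(-6)²) = (((1*(-1/32) + 49*(1/25)) - 54)*(-112))*(-3 + 4*36) = (((-1/32 + 49/25) - 54)*(-112))*(-3 + 144) = ((1543/800 - 54)*(-112))*141 = -41657/800*(-112)*141 = (291599/50)*141 = 41115459/50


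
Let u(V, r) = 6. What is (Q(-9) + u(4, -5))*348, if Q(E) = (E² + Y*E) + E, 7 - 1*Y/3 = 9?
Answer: 45936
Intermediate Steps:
Y = -6 (Y = 21 - 3*9 = 21 - 27 = -6)
Q(E) = E² - 5*E (Q(E) = (E² - 6*E) + E = E² - 5*E)
(Q(-9) + u(4, -5))*348 = (-9*(-5 - 9) + 6)*348 = (-9*(-14) + 6)*348 = (126 + 6)*348 = 132*348 = 45936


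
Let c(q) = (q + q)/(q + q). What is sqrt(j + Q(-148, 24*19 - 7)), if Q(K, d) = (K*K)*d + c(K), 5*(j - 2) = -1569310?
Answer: 3*sqrt(1057893) ≈ 3085.6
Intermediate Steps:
j = -313860 (j = 2 + (1/5)*(-1569310) = 2 - 313862 = -313860)
c(q) = 1 (c(q) = (2*q)/((2*q)) = (2*q)*(1/(2*q)) = 1)
Q(K, d) = 1 + d*K**2 (Q(K, d) = (K*K)*d + 1 = K**2*d + 1 = d*K**2 + 1 = 1 + d*K**2)
sqrt(j + Q(-148, 24*19 - 7)) = sqrt(-313860 + (1 + (24*19 - 7)*(-148)**2)) = sqrt(-313860 + (1 + (456 - 7)*21904)) = sqrt(-313860 + (1 + 449*21904)) = sqrt(-313860 + (1 + 9834896)) = sqrt(-313860 + 9834897) = sqrt(9521037) = 3*sqrt(1057893)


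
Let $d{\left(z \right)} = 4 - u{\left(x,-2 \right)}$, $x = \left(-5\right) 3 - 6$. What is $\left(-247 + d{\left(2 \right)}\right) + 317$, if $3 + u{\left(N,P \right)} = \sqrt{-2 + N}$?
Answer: $77 - i \sqrt{23} \approx 77.0 - 4.7958 i$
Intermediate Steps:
$x = -21$ ($x = -15 - 6 = -21$)
$u{\left(N,P \right)} = -3 + \sqrt{-2 + N}$
$d{\left(z \right)} = 7 - i \sqrt{23}$ ($d{\left(z \right)} = 4 - \left(-3 + \sqrt{-2 - 21}\right) = 4 - \left(-3 + \sqrt{-23}\right) = 4 - \left(-3 + i \sqrt{23}\right) = 4 + \left(3 - i \sqrt{23}\right) = 7 - i \sqrt{23}$)
$\left(-247 + d{\left(2 \right)}\right) + 317 = \left(-247 + \left(7 - i \sqrt{23}\right)\right) + 317 = \left(-240 - i \sqrt{23}\right) + 317 = 77 - i \sqrt{23}$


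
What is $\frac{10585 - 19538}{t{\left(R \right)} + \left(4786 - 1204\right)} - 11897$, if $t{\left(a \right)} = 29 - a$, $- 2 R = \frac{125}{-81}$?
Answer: $- \frac{994213445}{83551} \approx -11899.0$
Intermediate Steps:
$R = \frac{125}{162}$ ($R = - \frac{125 \frac{1}{-81}}{2} = - \frac{125 \left(- \frac{1}{81}\right)}{2} = \left(- \frac{1}{2}\right) \left(- \frac{125}{81}\right) = \frac{125}{162} \approx 0.7716$)
$\frac{10585 - 19538}{t{\left(R \right)} + \left(4786 - 1204\right)} - 11897 = \frac{10585 - 19538}{\left(29 - \frac{125}{162}\right) + \left(4786 - 1204\right)} - 11897 = - \frac{8953}{\left(29 - \frac{125}{162}\right) + \left(4786 - 1204\right)} - 11897 = - \frac{8953}{\frac{4573}{162} + 3582} - 11897 = - \frac{8953}{\frac{584857}{162}} - 11897 = \left(-8953\right) \frac{162}{584857} - 11897 = - \frac{207198}{83551} - 11897 = - \frac{994213445}{83551}$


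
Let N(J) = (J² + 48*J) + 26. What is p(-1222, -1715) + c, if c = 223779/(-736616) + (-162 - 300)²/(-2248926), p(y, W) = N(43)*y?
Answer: -1328991751917561231/276099145736 ≈ -4.8135e+6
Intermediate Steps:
N(J) = 26 + J² + 48*J
p(y, W) = 3939*y (p(y, W) = (26 + 43² + 48*43)*y = (26 + 1849 + 2064)*y = 3939*y)
c = -110081446143/276099145736 (c = 223779*(-1/736616) + (-462)²*(-1/2248926) = -223779/736616 + 213444*(-1/2248926) = -223779/736616 - 35574/374821 = -110081446143/276099145736 ≈ -0.39870)
p(-1222, -1715) + c = 3939*(-1222) - 110081446143/276099145736 = -4813458 - 110081446143/276099145736 = -1328991751917561231/276099145736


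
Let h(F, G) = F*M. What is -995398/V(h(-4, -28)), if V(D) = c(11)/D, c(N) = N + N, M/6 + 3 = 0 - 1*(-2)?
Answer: -11944776/11 ≈ -1.0859e+6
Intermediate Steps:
M = -6 (M = -18 + 6*(0 - 1*(-2)) = -18 + 6*(0 + 2) = -18 + 6*2 = -18 + 12 = -6)
c(N) = 2*N
h(F, G) = -6*F (h(F, G) = F*(-6) = -6*F)
V(D) = 22/D (V(D) = (2*11)/D = 22/D)
-995398/V(h(-4, -28)) = -995398/(22/((-6*(-4)))) = -995398/(22/24) = -995398/(22*(1/24)) = -995398/11/12 = -995398*12/11 = -11944776/11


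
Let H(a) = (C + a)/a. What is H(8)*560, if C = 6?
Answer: 980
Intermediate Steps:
H(a) = (6 + a)/a
H(8)*560 = ((6 + 8)/8)*560 = ((⅛)*14)*560 = (7/4)*560 = 980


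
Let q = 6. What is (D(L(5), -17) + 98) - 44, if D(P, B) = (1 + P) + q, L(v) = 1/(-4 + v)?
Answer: 62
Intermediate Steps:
D(P, B) = 7 + P (D(P, B) = (1 + P) + 6 = 7 + P)
(D(L(5), -17) + 98) - 44 = ((7 + 1/(-4 + 5)) + 98) - 44 = ((7 + 1/1) + 98) - 44 = ((7 + 1) + 98) - 44 = (8 + 98) - 44 = 106 - 44 = 62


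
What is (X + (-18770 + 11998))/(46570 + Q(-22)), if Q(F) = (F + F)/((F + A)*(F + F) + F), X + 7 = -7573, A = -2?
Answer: -56212/182399 ≈ -0.30818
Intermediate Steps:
X = -7580 (X = -7 - 7573 = -7580)
Q(F) = 2*F/(F + 2*F*(-2 + F)) (Q(F) = (F + F)/((F - 2)*(F + F) + F) = (2*F)/((-2 + F)*(2*F) + F) = (2*F)/(2*F*(-2 + F) + F) = (2*F)/(F + 2*F*(-2 + F)) = 2*F/(F + 2*F*(-2 + F)))
(X + (-18770 + 11998))/(46570 + Q(-22)) = (-7580 + (-18770 + 11998))/(46570 + 2/(-3 + 2*(-22))) = (-7580 - 6772)/(46570 + 2/(-3 - 44)) = -14352/(46570 + 2/(-47)) = -14352/(46570 + 2*(-1/47)) = -14352/(46570 - 2/47) = -14352/2188788/47 = -14352*47/2188788 = -56212/182399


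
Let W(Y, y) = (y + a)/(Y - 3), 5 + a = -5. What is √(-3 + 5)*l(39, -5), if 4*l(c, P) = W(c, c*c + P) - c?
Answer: 17*√2/24 ≈ 1.0017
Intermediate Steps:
a = -10 (a = -5 - 5 = -10)
W(Y, y) = (-10 + y)/(-3 + Y) (W(Y, y) = (y - 10)/(Y - 3) = (-10 + y)/(-3 + Y))
l(c, P) = -c/4 + (-10 + P + c²)/(4*(-3 + c)) (l(c, P) = ((-10 + (c*c + P))/(-3 + c) - c)/4 = ((-10 + (c² + P))/(-3 + c) - c)/4 = ((-10 + (P + c²))/(-3 + c) - c)/4 = ((-10 + P + c²)/(-3 + c) - c)/4 = (-c + (-10 + P + c²)/(-3 + c))/4 = -c/4 + (-10 + P + c²)/(4*(-3 + c)))
√(-3 + 5)*l(39, -5) = √(-3 + 5)*((-10 - 5 + 3*39)/(4*(-3 + 39))) = √2*((¼)*(-10 - 5 + 117)/36) = √2*((¼)*(1/36)*102) = √2*(17/24) = 17*√2/24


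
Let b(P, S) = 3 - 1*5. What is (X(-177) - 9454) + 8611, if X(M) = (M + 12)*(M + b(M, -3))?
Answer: 28692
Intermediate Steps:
b(P, S) = -2 (b(P, S) = 3 - 5 = -2)
X(M) = (-2 + M)*(12 + M) (X(M) = (M + 12)*(M - 2) = (12 + M)*(-2 + M) = (-2 + M)*(12 + M))
(X(-177) - 9454) + 8611 = ((-24 + (-177)² + 10*(-177)) - 9454) + 8611 = ((-24 + 31329 - 1770) - 9454) + 8611 = (29535 - 9454) + 8611 = 20081 + 8611 = 28692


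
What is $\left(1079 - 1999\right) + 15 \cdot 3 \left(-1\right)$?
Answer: $-965$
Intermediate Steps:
$\left(1079 - 1999\right) + 15 \cdot 3 \left(-1\right) = -920 + 45 \left(-1\right) = -920 - 45 = -965$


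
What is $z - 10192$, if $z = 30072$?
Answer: $19880$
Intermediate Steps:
$z - 10192 = 30072 - 10192 = 19880$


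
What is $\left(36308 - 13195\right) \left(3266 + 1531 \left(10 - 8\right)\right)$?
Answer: $146259064$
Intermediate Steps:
$\left(36308 - 13195\right) \left(3266 + 1531 \left(10 - 8\right)\right) = 23113 \left(3266 + 1531 \left(10 - 8\right)\right) = 23113 \left(3266 + 1531 \cdot 2\right) = 23113 \left(3266 + 3062\right) = 23113 \cdot 6328 = 146259064$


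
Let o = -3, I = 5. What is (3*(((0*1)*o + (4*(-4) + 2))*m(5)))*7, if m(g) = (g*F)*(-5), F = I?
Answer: 36750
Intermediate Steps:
F = 5
m(g) = -25*g (m(g) = (g*5)*(-5) = (5*g)*(-5) = -25*g)
(3*(((0*1)*o + (4*(-4) + 2))*m(5)))*7 = (3*(((0*1)*(-3) + (4*(-4) + 2))*(-25*5)))*7 = (3*((0*(-3) + (-16 + 2))*(-125)))*7 = (3*((0 - 14)*(-125)))*7 = (3*(-14*(-125)))*7 = (3*1750)*7 = 5250*7 = 36750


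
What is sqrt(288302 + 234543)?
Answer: sqrt(522845) ≈ 723.08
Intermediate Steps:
sqrt(288302 + 234543) = sqrt(522845)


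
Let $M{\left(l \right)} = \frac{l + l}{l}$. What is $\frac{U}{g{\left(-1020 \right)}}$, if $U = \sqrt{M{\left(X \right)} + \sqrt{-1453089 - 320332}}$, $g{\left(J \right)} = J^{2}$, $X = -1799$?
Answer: $\frac{\sqrt{2 + i \sqrt{1773421}}}{1040400} \approx 2.4821 \cdot 10^{-5} + 2.4783 \cdot 10^{-5} i$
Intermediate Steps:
$M{\left(l \right)} = 2$ ($M{\left(l \right)} = \frac{2 l}{l} = 2$)
$U = \sqrt{2 + i \sqrt{1773421}}$ ($U = \sqrt{2 + \sqrt{-1453089 - 320332}} = \sqrt{2 + \sqrt{-1773421}} = \sqrt{2 + i \sqrt{1773421}} \approx 25.823 + 25.785 i$)
$\frac{U}{g{\left(-1020 \right)}} = \frac{\sqrt{2 + i \sqrt{1773421}}}{\left(-1020\right)^{2}} = \frac{\sqrt{2 + i \sqrt{1773421}}}{1040400}$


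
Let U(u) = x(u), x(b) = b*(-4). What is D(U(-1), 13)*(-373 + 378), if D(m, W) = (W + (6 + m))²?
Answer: 2645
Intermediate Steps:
x(b) = -4*b
U(u) = -4*u
D(m, W) = (6 + W + m)²
D(U(-1), 13)*(-373 + 378) = (6 + 13 - 4*(-1))²*(-373 + 378) = (6 + 13 + 4)²*5 = 23²*5 = 529*5 = 2645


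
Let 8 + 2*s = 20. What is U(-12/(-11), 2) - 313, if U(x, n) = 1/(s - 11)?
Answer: -1566/5 ≈ -313.20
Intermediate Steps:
s = 6 (s = -4 + (½)*20 = -4 + 10 = 6)
U(x, n) = -⅕ (U(x, n) = 1/(6 - 11) = 1/(-5) = -⅕)
U(-12/(-11), 2) - 313 = -⅕ - 313 = -1566/5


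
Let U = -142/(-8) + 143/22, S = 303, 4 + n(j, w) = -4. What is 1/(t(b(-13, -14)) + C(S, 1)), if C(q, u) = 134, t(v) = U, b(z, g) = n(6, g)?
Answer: 4/633 ≈ 0.0063191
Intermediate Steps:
n(j, w) = -8 (n(j, w) = -4 - 4 = -8)
b(z, g) = -8
U = 97/4 (U = -142*(-⅛) + 143*(1/22) = 71/4 + 13/2 = 97/4 ≈ 24.250)
t(v) = 97/4
1/(t(b(-13, -14)) + C(S, 1)) = 1/(97/4 + 134) = 1/(633/4) = 4/633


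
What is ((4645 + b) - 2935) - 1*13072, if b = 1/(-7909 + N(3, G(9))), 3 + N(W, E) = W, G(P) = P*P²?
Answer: -89862059/7909 ≈ -11362.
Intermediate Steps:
G(P) = P³
N(W, E) = -3 + W
b = -1/7909 (b = 1/(-7909 + (-3 + 3)) = 1/(-7909 + 0) = 1/(-7909) = -1/7909 ≈ -0.00012644)
((4645 + b) - 2935) - 1*13072 = ((4645 - 1/7909) - 2935) - 1*13072 = (36737304/7909 - 2935) - 13072 = 13524389/7909 - 13072 = -89862059/7909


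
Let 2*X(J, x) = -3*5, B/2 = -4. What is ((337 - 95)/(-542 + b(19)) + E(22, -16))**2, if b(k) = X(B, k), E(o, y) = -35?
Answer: 1517024601/1207801 ≈ 1256.0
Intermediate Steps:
B = -8 (B = 2*(-4) = -8)
X(J, x) = -15/2 (X(J, x) = (-3*5)/2 = (1/2)*(-15) = -15/2)
b(k) = -15/2
((337 - 95)/(-542 + b(19)) + E(22, -16))**2 = ((337 - 95)/(-542 - 15/2) - 35)**2 = (242/(-1099/2) - 35)**2 = (242*(-2/1099) - 35)**2 = (-484/1099 - 35)**2 = (-38949/1099)**2 = 1517024601/1207801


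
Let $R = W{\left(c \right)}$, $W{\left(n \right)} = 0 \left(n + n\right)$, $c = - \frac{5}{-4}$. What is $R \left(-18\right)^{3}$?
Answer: $0$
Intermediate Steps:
$c = \frac{5}{4}$ ($c = \left(-5\right) \left(- \frac{1}{4}\right) = \frac{5}{4} \approx 1.25$)
$W{\left(n \right)} = 0$ ($W{\left(n \right)} = 0 \cdot 2 n = 0$)
$R = 0$
$R \left(-18\right)^{3} = 0 \left(-18\right)^{3} = 0 \left(-5832\right) = 0$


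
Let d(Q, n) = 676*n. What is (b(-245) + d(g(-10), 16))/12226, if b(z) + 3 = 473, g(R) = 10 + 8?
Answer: 5643/6113 ≈ 0.92311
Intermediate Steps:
g(R) = 18
b(z) = 470 (b(z) = -3 + 473 = 470)
(b(-245) + d(g(-10), 16))/12226 = (470 + 676*16)/12226 = (470 + 10816)*(1/12226) = 11286*(1/12226) = 5643/6113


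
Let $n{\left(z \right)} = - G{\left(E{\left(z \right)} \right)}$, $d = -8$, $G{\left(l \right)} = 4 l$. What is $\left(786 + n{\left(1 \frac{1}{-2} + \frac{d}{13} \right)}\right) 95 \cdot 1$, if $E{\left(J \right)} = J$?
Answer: $\frac{976220}{13} \approx 75094.0$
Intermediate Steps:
$n{\left(z \right)} = - 4 z$
$\left(786 + n{\left(1 \frac{1}{-2} + \frac{d}{13} \right)}\right) 95 \cdot 1 = \left(786 - 4 \left(1 \frac{1}{-2} - \frac{8}{13}\right)\right) 95 \cdot 1 = \left(786 - 4 \left(1 \left(- \frac{1}{2}\right) - \frac{8}{13}\right)\right) 95 = \left(786 - 4 \left(- \frac{1}{2} - \frac{8}{13}\right)\right) 95 = \left(786 - - \frac{58}{13}\right) 95 = \left(786 + \frac{58}{13}\right) 95 = \frac{10276}{13} \cdot 95 = \frac{976220}{13}$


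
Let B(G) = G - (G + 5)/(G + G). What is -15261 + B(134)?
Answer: -4054175/268 ≈ -15128.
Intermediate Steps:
B(G) = G - (5 + G)/(2*G)
-15261 + B(134) = -15261 + (-½ + 134 - 5/2/134) = -15261 + (-½ + 134 - 5/2*1/134) = -15261 + (-½ + 134 - 5/268) = -15261 + 35773/268 = -4054175/268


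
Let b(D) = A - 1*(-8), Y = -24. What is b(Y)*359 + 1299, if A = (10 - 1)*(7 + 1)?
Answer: 30019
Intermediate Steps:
A = 72 (A = 9*8 = 72)
b(D) = 80 (b(D) = 72 - 1*(-8) = 72 + 8 = 80)
b(Y)*359 + 1299 = 80*359 + 1299 = 28720 + 1299 = 30019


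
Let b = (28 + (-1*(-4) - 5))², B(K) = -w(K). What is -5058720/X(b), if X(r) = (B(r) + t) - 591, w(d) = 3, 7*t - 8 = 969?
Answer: 35411040/3181 ≈ 11132.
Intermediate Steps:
t = 977/7 (t = 8/7 + (⅐)*969 = 8/7 + 969/7 = 977/7 ≈ 139.57)
B(K) = -3 (B(K) = -1*3 = -3)
b = 729 (b = (28 + (4 - 5))² = (28 - 1)² = 27² = 729)
X(r) = -3181/7 (X(r) = (-3 + 977/7) - 591 = 956/7 - 591 = -3181/7)
-5058720/X(b) = -5058720/(-3181/7) = -5058720*(-7/3181) = 35411040/3181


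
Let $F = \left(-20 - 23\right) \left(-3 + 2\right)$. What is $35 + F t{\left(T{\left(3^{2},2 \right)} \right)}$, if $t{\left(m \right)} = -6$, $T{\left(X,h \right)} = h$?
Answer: $-223$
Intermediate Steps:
$F = 43$ ($F = \left(-43\right) \left(-1\right) = 43$)
$35 + F t{\left(T{\left(3^{2},2 \right)} \right)} = 35 + 43 \left(-6\right) = 35 - 258 = -223$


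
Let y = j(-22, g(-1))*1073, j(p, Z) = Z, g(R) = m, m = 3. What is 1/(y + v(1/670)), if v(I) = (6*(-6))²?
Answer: 1/4515 ≈ 0.00022148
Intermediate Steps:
g(R) = 3
y = 3219 (y = 3*1073 = 3219)
v(I) = 1296 (v(I) = (-36)² = 1296)
1/(y + v(1/670)) = 1/(3219 + 1296) = 1/4515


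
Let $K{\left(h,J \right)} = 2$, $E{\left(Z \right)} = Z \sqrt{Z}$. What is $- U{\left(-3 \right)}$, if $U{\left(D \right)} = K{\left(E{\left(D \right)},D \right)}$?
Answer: $-2$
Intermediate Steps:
$E{\left(Z \right)} = Z^{\frac{3}{2}}$
$U{\left(D \right)} = 2$
$- U{\left(-3 \right)} = \left(-1\right) 2 = -2$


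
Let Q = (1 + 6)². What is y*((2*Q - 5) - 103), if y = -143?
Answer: 1430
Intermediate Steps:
Q = 49 (Q = 7² = 49)
y*((2*Q - 5) - 103) = -143*((2*49 - 5) - 103) = -143*((98 - 5) - 103) = -143*(93 - 103) = -143*(-10) = 1430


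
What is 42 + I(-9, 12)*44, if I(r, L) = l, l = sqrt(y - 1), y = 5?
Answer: 130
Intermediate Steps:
l = 2 (l = sqrt(5 - 1) = sqrt(4) = 2)
I(r, L) = 2
42 + I(-9, 12)*44 = 42 + 2*44 = 42 + 88 = 130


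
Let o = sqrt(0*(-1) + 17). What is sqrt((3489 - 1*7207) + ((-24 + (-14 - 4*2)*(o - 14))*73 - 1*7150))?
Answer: sqrt(9864 - 1606*sqrt(17)) ≈ 56.941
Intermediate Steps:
o = sqrt(17) (o = sqrt(0 + 17) = sqrt(17) ≈ 4.1231)
sqrt((3489 - 1*7207) + ((-24 + (-14 - 4*2)*(o - 14))*73 - 1*7150)) = sqrt((3489 - 1*7207) + ((-24 + (-14 - 4*2)*(sqrt(17) - 14))*73 - 1*7150)) = sqrt((3489 - 7207) + ((-24 + (-14 - 8)*(-14 + sqrt(17)))*73 - 7150)) = sqrt(-3718 + ((-24 - 22*(-14 + sqrt(17)))*73 - 7150)) = sqrt(-3718 + ((-24 + (308 - 22*sqrt(17)))*73 - 7150)) = sqrt(-3718 + ((284 - 22*sqrt(17))*73 - 7150)) = sqrt(-3718 + ((20732 - 1606*sqrt(17)) - 7150)) = sqrt(-3718 + (13582 - 1606*sqrt(17))) = sqrt(9864 - 1606*sqrt(17))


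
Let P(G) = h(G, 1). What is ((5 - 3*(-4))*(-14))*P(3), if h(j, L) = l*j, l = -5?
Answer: 3570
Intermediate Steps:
h(j, L) = -5*j
P(G) = -5*G
((5 - 3*(-4))*(-14))*P(3) = ((5 - 3*(-4))*(-14))*(-5*3) = ((5 + 12)*(-14))*(-15) = (17*(-14))*(-15) = -238*(-15) = 3570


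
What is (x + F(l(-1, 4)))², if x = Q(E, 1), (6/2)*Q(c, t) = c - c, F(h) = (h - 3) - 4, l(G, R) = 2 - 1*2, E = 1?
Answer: 49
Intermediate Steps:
l(G, R) = 0 (l(G, R) = 2 - 2 = 0)
F(h) = -7 + h (F(h) = (-3 + h) - 4 = -7 + h)
Q(c, t) = 0 (Q(c, t) = (c - c)/3 = (⅓)*0 = 0)
x = 0
(x + F(l(-1, 4)))² = (0 + (-7 + 0))² = (0 - 7)² = (-7)² = 49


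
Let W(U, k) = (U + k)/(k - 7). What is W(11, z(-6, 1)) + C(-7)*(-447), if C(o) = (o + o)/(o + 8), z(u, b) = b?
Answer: 6256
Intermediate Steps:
W(U, k) = (U + k)/(-7 + k)
C(o) = 2*o/(8 + o) (C(o) = (2*o)/(8 + o) = 2*o/(8 + o))
W(11, z(-6, 1)) + C(-7)*(-447) = (11 + 1)/(-7 + 1) + (2*(-7)/(8 - 7))*(-447) = 12/(-6) + (2*(-7)/1)*(-447) = -⅙*12 + (2*(-7)*1)*(-447) = -2 - 14*(-447) = -2 + 6258 = 6256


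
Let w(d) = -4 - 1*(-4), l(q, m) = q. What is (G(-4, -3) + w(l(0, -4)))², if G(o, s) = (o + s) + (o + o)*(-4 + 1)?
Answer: 289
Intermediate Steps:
w(d) = 0 (w(d) = -4 + 4 = 0)
G(o, s) = s - 5*o (G(o, s) = (o + s) + (2*o)*(-3) = (o + s) - 6*o = s - 5*o)
(G(-4, -3) + w(l(0, -4)))² = ((-3 - 5*(-4)) + 0)² = ((-3 + 20) + 0)² = (17 + 0)² = 17² = 289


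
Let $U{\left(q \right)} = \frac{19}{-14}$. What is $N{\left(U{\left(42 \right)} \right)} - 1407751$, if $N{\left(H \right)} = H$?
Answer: $- \frac{19708533}{14} \approx -1.4078 \cdot 10^{6}$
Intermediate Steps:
$U{\left(q \right)} = - \frac{19}{14}$ ($U{\left(q \right)} = 19 \left(- \frac{1}{14}\right) = - \frac{19}{14}$)
$N{\left(U{\left(42 \right)} \right)} - 1407751 = - \frac{19}{14} - 1407751 = - \frac{19708533}{14}$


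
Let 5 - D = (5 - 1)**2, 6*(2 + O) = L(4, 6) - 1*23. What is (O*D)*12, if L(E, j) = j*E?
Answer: 242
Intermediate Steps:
L(E, j) = E*j
O = -11/6 (O = -2 + (4*6 - 1*23)/6 = -2 + (24 - 23)/6 = -2 + (1/6)*1 = -2 + 1/6 = -11/6 ≈ -1.8333)
D = -11 (D = 5 - (5 - 1)**2 = 5 - 1*4**2 = 5 - 1*16 = 5 - 16 = -11)
(O*D)*12 = -11/6*(-11)*12 = (121/6)*12 = 242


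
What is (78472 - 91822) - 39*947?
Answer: -50283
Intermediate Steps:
(78472 - 91822) - 39*947 = -13350 - 36933 = -50283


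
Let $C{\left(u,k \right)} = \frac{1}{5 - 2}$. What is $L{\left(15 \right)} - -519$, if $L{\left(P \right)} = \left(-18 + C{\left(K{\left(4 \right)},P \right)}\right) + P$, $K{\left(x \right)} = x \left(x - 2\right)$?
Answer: $\frac{1549}{3} \approx 516.33$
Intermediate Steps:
$K{\left(x \right)} = x \left(-2 + x\right)$
$C{\left(u,k \right)} = \frac{1}{3}$
$L{\left(P \right)} = - \frac{53}{3} + P$ ($L{\left(P \right)} = \left(-18 + \frac{1}{3}\right) + P = - \frac{53}{3} + P$)
$L{\left(15 \right)} - -519 = \left(- \frac{53}{3} + 15\right) - -519 = - \frac{8}{3} + 519 = \frac{1549}{3}$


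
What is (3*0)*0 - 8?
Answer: -8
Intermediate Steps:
(3*0)*0 - 8 = 0*0 - 8 = 0 - 8 = -8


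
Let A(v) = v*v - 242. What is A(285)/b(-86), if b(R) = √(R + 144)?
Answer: 80983*√58/58 ≈ 10634.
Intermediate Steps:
b(R) = √(144 + R)
A(v) = -242 + v² (A(v) = v² - 242 = -242 + v²)
A(285)/b(-86) = (-242 + 285²)/(√(144 - 86)) = (-242 + 81225)/(√58) = 80983*(√58/58) = 80983*√58/58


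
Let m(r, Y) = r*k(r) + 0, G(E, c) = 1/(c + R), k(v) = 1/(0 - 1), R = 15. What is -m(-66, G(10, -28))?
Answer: -66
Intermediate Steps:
k(v) = -1 (k(v) = 1/(-1) = -1)
G(E, c) = 1/(15 + c) (G(E, c) = 1/(c + 15) = 1/(15 + c))
m(r, Y) = -r (m(r, Y) = r*(-1) + 0 = -r + 0 = -r)
-m(-66, G(10, -28)) = -(-1)*(-66) = -1*66 = -66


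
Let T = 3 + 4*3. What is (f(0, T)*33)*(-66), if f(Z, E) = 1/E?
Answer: -726/5 ≈ -145.20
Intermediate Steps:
T = 15 (T = 3 + 12 = 15)
(f(0, T)*33)*(-66) = (33/15)*(-66) = ((1/15)*33)*(-66) = (11/5)*(-66) = -726/5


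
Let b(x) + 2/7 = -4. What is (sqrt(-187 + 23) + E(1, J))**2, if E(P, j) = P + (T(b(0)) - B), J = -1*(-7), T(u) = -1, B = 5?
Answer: (5 - 2*I*sqrt(41))**2 ≈ -139.0 - 128.06*I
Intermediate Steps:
b(x) = -30/7 (b(x) = -2/7 - 4 = -30/7)
J = 7
E(P, j) = -6 + P (E(P, j) = P + (-1 - 1*5) = P + (-1 - 5) = P - 6 = -6 + P)
(sqrt(-187 + 23) + E(1, J))**2 = (sqrt(-187 + 23) + (-6 + 1))**2 = (sqrt(-164) - 5)**2 = (2*I*sqrt(41) - 5)**2 = (-5 + 2*I*sqrt(41))**2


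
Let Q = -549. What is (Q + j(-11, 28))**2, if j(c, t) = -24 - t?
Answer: 361201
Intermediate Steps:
(Q + j(-11, 28))**2 = (-549 + (-24 - 1*28))**2 = (-549 + (-24 - 28))**2 = (-549 - 52)**2 = (-601)**2 = 361201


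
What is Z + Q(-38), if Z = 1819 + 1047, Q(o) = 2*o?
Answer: 2790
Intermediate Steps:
Z = 2866
Z + Q(-38) = 2866 + 2*(-38) = 2866 - 76 = 2790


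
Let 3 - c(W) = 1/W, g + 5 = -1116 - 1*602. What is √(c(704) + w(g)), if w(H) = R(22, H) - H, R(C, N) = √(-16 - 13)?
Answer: √(13366133 + 7744*I*√29)/88 ≈ 41.545 + 0.064811*I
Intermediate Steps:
g = -1723 (g = -5 + (-1116 - 1*602) = -5 + (-1116 - 602) = -5 - 1718 = -1723)
R(C, N) = I*√29 (R(C, N) = √(-29) = I*√29)
c(W) = 3 - 1/W
w(H) = -H + I*√29 (w(H) = I*√29 - H = -H + I*√29)
√(c(704) + w(g)) = √((3 - 1/704) + (-1*(-1723) + I*√29)) = √((3 - 1*1/704) + (1723 + I*√29)) = √((3 - 1/704) + (1723 + I*√29)) = √(2111/704 + (1723 + I*√29)) = √(1215103/704 + I*√29)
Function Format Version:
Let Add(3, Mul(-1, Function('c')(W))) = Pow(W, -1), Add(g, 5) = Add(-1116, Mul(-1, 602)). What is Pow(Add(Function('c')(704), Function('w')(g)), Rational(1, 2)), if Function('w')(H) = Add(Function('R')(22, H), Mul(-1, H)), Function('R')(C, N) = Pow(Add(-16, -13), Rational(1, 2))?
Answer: Mul(Rational(1, 88), Pow(Add(13366133, Mul(7744, I, Pow(29, Rational(1, 2)))), Rational(1, 2))) ≈ Add(41.545, Mul(0.064811, I))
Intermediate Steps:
g = -1723 (g = Add(-5, Add(-1116, Mul(-1, 602))) = Add(-5, Add(-1116, -602)) = Add(-5, -1718) = -1723)
Function('R')(C, N) = Mul(I, Pow(29, Rational(1, 2))) (Function('R')(C, N) = Pow(-29, Rational(1, 2)) = Mul(I, Pow(29, Rational(1, 2))))
Function('c')(W) = Add(3, Mul(-1, Pow(W, -1)))
Function('w')(H) = Add(Mul(-1, H), Mul(I, Pow(29, Rational(1, 2)))) (Function('w')(H) = Add(Mul(I, Pow(29, Rational(1, 2))), Mul(-1, H)) = Add(Mul(-1, H), Mul(I, Pow(29, Rational(1, 2)))))
Pow(Add(Function('c')(704), Function('w')(g)), Rational(1, 2)) = Pow(Add(Add(3, Mul(-1, Pow(704, -1))), Add(Mul(-1, -1723), Mul(I, Pow(29, Rational(1, 2))))), Rational(1, 2)) = Pow(Add(Add(3, Mul(-1, Rational(1, 704))), Add(1723, Mul(I, Pow(29, Rational(1, 2))))), Rational(1, 2)) = Pow(Add(Add(3, Rational(-1, 704)), Add(1723, Mul(I, Pow(29, Rational(1, 2))))), Rational(1, 2)) = Pow(Add(Rational(2111, 704), Add(1723, Mul(I, Pow(29, Rational(1, 2))))), Rational(1, 2)) = Pow(Add(Rational(1215103, 704), Mul(I, Pow(29, Rational(1, 2)))), Rational(1, 2))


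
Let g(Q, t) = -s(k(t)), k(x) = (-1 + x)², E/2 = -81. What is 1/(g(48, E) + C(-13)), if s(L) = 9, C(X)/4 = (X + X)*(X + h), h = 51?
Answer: -1/3961 ≈ -0.00025246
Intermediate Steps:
E = -162 (E = 2*(-81) = -162)
C(X) = 8*X*(51 + X) (C(X) = 4*((X + X)*(X + 51)) = 4*((2*X)*(51 + X)) = 4*(2*X*(51 + X)) = 8*X*(51 + X))
g(Q, t) = -9 (g(Q, t) = -1*9 = -9)
1/(g(48, E) + C(-13)) = 1/(-9 + 8*(-13)*(51 - 13)) = 1/(-9 + 8*(-13)*38) = 1/(-9 - 3952) = 1/(-3961) = -1/3961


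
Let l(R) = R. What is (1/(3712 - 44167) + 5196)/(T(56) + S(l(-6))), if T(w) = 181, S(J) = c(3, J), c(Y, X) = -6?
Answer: 210204179/7079625 ≈ 29.691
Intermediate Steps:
S(J) = -6
(1/(3712 - 44167) + 5196)/(T(56) + S(l(-6))) = (1/(3712 - 44167) + 5196)/(181 - 6) = (1/(-40455) + 5196)/175 = (-1/40455 + 5196)*(1/175) = (210204179/40455)*(1/175) = 210204179/7079625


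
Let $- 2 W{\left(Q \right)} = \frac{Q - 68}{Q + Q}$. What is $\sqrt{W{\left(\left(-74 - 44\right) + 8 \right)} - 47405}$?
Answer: $\frac{i \sqrt{573605395}}{110} \approx 217.73 i$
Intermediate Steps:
$W{\left(Q \right)} = - \frac{-68 + Q}{4 Q}$ ($W{\left(Q \right)} = - \frac{\left(Q - 68\right) \frac{1}{Q + Q}}{2} = - \frac{\left(-68 + Q\right) \frac{1}{2 Q}}{2} = - \frac{\frac{1}{2} \frac{1}{Q} \left(-68 + Q\right)}{2} = - \frac{-68 + Q}{4 Q}$)
$\sqrt{W{\left(\left(-74 - 44\right) + 8 \right)} - 47405} = \sqrt{\frac{68 - \left(\left(-74 - 44\right) + 8\right)}{4 \left(\left(-74 - 44\right) + 8\right)} - 47405} = \sqrt{\frac{68 - \left(-118 + 8\right)}{4 \left(-118 + 8\right)} - 47405} = \sqrt{\frac{68 - -110}{4 \left(-110\right)} - 47405} = \sqrt{\frac{1}{4} \left(- \frac{1}{110}\right) \left(68 + 110\right) - 47405} = \sqrt{\frac{1}{4} \left(- \frac{1}{110}\right) 178 - 47405} = \sqrt{- \frac{89}{220} - 47405} = \sqrt{- \frac{10429189}{220}} = \frac{i \sqrt{573605395}}{110}$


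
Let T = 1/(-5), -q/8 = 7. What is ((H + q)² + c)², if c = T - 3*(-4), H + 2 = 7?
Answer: 170668096/25 ≈ 6.8267e+6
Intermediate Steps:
q = -56 (q = -8*7 = -56)
H = 5 (H = -2 + 7 = 5)
T = -⅕ ≈ -0.20000
c = 59/5 (c = -⅕ - 3*(-4) = -⅕ + 12 = 59/5 ≈ 11.800)
((H + q)² + c)² = ((5 - 56)² + 59/5)² = ((-51)² + 59/5)² = (2601 + 59/5)² = (13064/5)² = 170668096/25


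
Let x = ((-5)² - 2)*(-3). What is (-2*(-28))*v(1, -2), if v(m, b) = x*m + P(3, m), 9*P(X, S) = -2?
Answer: -34888/9 ≈ -3876.4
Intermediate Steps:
P(X, S) = -2/9 (P(X, S) = (⅑)*(-2) = -2/9)
x = -69 (x = (25 - 2)*(-3) = 23*(-3) = -69)
v(m, b) = -2/9 - 69*m (v(m, b) = -69*m - 2/9 = -2/9 - 69*m)
(-2*(-28))*v(1, -2) = (-2*(-28))*(-2/9 - 69*1) = 56*(-2/9 - 69) = 56*(-623/9) = -34888/9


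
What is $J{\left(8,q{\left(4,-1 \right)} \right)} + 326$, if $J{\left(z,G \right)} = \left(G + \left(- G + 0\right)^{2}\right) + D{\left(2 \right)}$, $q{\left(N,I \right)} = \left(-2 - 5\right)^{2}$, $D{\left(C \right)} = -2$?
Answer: $2774$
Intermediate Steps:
$q{\left(N,I \right)} = 49$ ($q{\left(N,I \right)} = \left(-7\right)^{2} = 49$)
$J{\left(z,G \right)} = -2 + G + G^{2}$ ($J{\left(z,G \right)} = \left(G + \left(- G + 0\right)^{2}\right) - 2 = \left(G + \left(- G\right)^{2}\right) - 2 = \left(G + G^{2}\right) - 2 = -2 + G + G^{2}$)
$J{\left(8,q{\left(4,-1 \right)} \right)} + 326 = \left(-2 + 49 + 49^{2}\right) + 326 = \left(-2 + 49 + 2401\right) + 326 = 2448 + 326 = 2774$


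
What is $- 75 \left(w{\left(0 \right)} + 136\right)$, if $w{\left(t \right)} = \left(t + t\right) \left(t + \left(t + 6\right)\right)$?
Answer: $-10200$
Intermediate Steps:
$w{\left(t \right)} = 2 t \left(6 + 2 t\right)$ ($w{\left(t \right)} = 2 t \left(t + \left(6 + t\right)\right) = 2 t \left(6 + 2 t\right)$)
$- 75 \left(w{\left(0 \right)} + 136\right) = - 75 \left(4 \cdot 0 \left(3 + 0\right) + 136\right) = - 75 \left(4 \cdot 0 \cdot 3 + 136\right) = - 75 \left(0 + 136\right) = \left(-75\right) 136 = -10200$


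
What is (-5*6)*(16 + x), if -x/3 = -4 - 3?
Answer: -1110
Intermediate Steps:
x = 21 (x = -3*(-4 - 3) = -3*(-7) = 21)
(-5*6)*(16 + x) = (-5*6)*(16 + 21) = -30*37 = -1110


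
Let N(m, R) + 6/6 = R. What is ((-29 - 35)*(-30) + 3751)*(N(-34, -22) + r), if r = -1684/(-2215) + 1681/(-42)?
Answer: -32848569967/93030 ≈ -3.5310e+5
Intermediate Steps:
N(m, R) = -1 + R
r = -3652687/93030 (r = -1684*(-1/2215) + 1681*(-1/42) = 1684/2215 - 1681/42 = -3652687/93030 ≈ -39.264)
((-29 - 35)*(-30) + 3751)*(N(-34, -22) + r) = ((-29 - 35)*(-30) + 3751)*((-1 - 22) - 3652687/93030) = (-64*(-30) + 3751)*(-23 - 3652687/93030) = (1920 + 3751)*(-5792377/93030) = 5671*(-5792377/93030) = -32848569967/93030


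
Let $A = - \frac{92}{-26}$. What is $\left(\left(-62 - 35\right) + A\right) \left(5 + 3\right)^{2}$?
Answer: $- \frac{77760}{13} \approx -5981.5$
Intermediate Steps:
$A = \frac{46}{13}$ ($A = \left(-92\right) \left(- \frac{1}{26}\right) = \frac{46}{13} \approx 3.5385$)
$\left(\left(-62 - 35\right) + A\right) \left(5 + 3\right)^{2} = \left(\left(-62 - 35\right) + \frac{46}{13}\right) \left(5 + 3\right)^{2} = \left(-97 + \frac{46}{13}\right) 8^{2} = \left(- \frac{1215}{13}\right) 64 = - \frac{77760}{13}$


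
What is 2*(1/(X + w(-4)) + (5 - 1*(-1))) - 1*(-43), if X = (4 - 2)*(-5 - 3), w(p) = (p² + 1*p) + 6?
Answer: 56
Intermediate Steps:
w(p) = 6 + p + p² (w(p) = (p² + p) + 6 = (p + p²) + 6 = 6 + p + p²)
X = -16 (X = 2*(-8) = -16)
2*(1/(X + w(-4)) + (5 - 1*(-1))) - 1*(-43) = 2*(1/(-16 + (6 - 4 + (-4)²)) + (5 - 1*(-1))) - 1*(-43) = 2*(1/(-16 + (6 - 4 + 16)) + (5 + 1)) + 43 = 2*(1/(-16 + 18) + 6) + 43 = 2*(1/2 + 6) + 43 = 2*(½ + 6) + 43 = 2*(13/2) + 43 = 13 + 43 = 56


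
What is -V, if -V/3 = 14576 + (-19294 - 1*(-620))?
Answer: -12294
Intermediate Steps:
V = 12294 (V = -3*(14576 + (-19294 - 1*(-620))) = -3*(14576 + (-19294 + 620)) = -3*(14576 - 18674) = -3*(-4098) = 12294)
-V = -1*12294 = -12294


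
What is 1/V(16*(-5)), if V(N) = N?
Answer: -1/80 ≈ -0.012500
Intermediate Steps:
1/V(16*(-5)) = 1/(16*(-5)) = 1/(-80) = -1/80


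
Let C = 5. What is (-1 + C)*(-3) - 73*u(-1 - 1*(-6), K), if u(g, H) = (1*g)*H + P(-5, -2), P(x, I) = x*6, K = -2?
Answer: 2908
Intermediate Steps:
P(x, I) = 6*x
u(g, H) = -30 + H*g (u(g, H) = (1*g)*H + 6*(-5) = g*H - 30 = H*g - 30 = -30 + H*g)
(-1 + C)*(-3) - 73*u(-1 - 1*(-6), K) = (-1 + 5)*(-3) - 73*(-30 - 2*(-1 - 1*(-6))) = 4*(-3) - 73*(-30 - 2*(-1 + 6)) = -12 - 73*(-30 - 2*5) = -12 - 73*(-30 - 10) = -12 - 73*(-40) = -12 + 2920 = 2908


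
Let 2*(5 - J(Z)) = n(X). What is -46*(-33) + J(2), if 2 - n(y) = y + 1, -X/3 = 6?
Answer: 3027/2 ≈ 1513.5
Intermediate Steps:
X = -18 (X = -3*6 = -18)
n(y) = 1 - y (n(y) = 2 - (y + 1) = 2 - (1 + y) = 2 + (-1 - y) = 1 - y)
J(Z) = -9/2 (J(Z) = 5 - (1 - 1*(-18))/2 = 5 - (1 + 18)/2 = 5 - ½*19 = 5 - 19/2 = -9/2)
-46*(-33) + J(2) = -46*(-33) - 9/2 = 1518 - 9/2 = 3027/2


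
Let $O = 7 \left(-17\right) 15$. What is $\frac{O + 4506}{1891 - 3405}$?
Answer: $- \frac{2721}{1514} \approx -1.7972$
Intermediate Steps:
$O = -1785$ ($O = \left(-119\right) 15 = -1785$)
$\frac{O + 4506}{1891 - 3405} = \frac{-1785 + 4506}{1891 - 3405} = \frac{2721}{-1514} = 2721 \left(- \frac{1}{1514}\right) = - \frac{2721}{1514}$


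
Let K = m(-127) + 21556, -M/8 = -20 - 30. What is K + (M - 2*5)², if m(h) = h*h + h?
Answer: 189658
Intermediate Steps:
m(h) = h + h² (m(h) = h² + h = h + h²)
M = 400 (M = -8*(-20 - 30) = -8*(-50) = 400)
K = 37558 (K = -127*(1 - 127) + 21556 = -127*(-126) + 21556 = 16002 + 21556 = 37558)
K + (M - 2*5)² = 37558 + (400 - 2*5)² = 37558 + (400 - 10)² = 37558 + 390² = 37558 + 152100 = 189658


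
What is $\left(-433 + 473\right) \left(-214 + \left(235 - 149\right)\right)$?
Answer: $-5120$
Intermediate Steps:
$\left(-433 + 473\right) \left(-214 + \left(235 - 149\right)\right) = 40 \left(-214 + 86\right) = 40 \left(-128\right) = -5120$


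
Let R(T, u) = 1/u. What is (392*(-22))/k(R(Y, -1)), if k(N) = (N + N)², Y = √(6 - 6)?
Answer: -2156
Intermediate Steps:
Y = 0 (Y = √0 = 0)
k(N) = 4*N² (k(N) = (2*N)² = 4*N²)
(392*(-22))/k(R(Y, -1)) = (392*(-22))/((4*(1/(-1))²)) = -8624/(4*(-1)²) = -8624/(4*1) = -8624/4 = -8624*¼ = -2156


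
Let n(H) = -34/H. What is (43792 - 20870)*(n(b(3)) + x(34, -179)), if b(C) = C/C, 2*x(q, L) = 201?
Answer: 1524313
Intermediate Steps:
x(q, L) = 201/2 (x(q, L) = (1/2)*201 = 201/2)
b(C) = 1
(43792 - 20870)*(n(b(3)) + x(34, -179)) = (43792 - 20870)*(-34/1 + 201/2) = 22922*(-34*1 + 201/2) = 22922*(-34 + 201/2) = 22922*(133/2) = 1524313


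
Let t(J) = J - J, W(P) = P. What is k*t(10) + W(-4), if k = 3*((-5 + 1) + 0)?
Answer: -4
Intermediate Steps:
t(J) = 0
k = -12 (k = 3*(-4 + 0) = 3*(-4) = -12)
k*t(10) + W(-4) = -12*0 - 4 = 0 - 4 = -4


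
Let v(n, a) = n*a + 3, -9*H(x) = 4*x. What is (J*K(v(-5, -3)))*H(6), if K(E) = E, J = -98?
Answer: 4704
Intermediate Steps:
H(x) = -4*x/9
v(n, a) = 3 + a*n (v(n, a) = a*n + 3 = 3 + a*n)
(J*K(v(-5, -3)))*H(6) = (-98*(3 - 3*(-5)))*(-4/9*6) = -98*(3 + 15)*(-8/3) = -98*18*(-8/3) = -1764*(-8/3) = 4704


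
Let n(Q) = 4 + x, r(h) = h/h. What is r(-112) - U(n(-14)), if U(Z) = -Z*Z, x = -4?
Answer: 1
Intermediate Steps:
r(h) = 1
n(Q) = 0 (n(Q) = 4 - 4 = 0)
U(Z) = -Z**2
r(-112) - U(n(-14)) = 1 - (-1)*0**2 = 1 - (-1)*0 = 1 - 1*0 = 1 + 0 = 1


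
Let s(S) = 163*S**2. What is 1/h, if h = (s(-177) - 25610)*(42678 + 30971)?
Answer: 1/374211821033 ≈ 2.6723e-12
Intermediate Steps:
h = 374211821033 (h = (163*(-177)**2 - 25610)*(42678 + 30971) = (163*31329 - 25610)*73649 = (5106627 - 25610)*73649 = 5081017*73649 = 374211821033)
1/h = 1/374211821033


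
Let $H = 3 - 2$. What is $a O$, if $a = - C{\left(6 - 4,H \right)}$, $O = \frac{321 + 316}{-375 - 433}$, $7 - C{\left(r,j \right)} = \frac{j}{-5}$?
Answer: $\frac{5733}{1010} \approx 5.6762$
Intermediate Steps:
$H = 1$
$C{\left(r,j \right)} = 7 + \frac{j}{5}$ ($C{\left(r,j \right)} = 7 - \frac{j}{-5} = 7 - j \left(- \frac{1}{5}\right) = 7 - - \frac{j}{5} = 7 + \frac{j}{5}$)
$O = - \frac{637}{808}$ ($O = \frac{637}{-808} = 637 \left(- \frac{1}{808}\right) = - \frac{637}{808} \approx -0.78837$)
$a = - \frac{36}{5}$ ($a = - (7 + \frac{1}{5} \cdot 1) = - (7 + \frac{1}{5}) = \left(-1\right) \frac{36}{5} = - \frac{36}{5} \approx -7.2$)
$a O = \left(- \frac{36}{5}\right) \left(- \frac{637}{808}\right) = \frac{5733}{1010}$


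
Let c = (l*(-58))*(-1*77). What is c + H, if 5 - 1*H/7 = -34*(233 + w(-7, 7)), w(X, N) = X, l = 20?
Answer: 143143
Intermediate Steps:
H = 53823 (H = 35 - (-238)*(233 - 7) = 35 - (-238)*226 = 35 - 7*(-7684) = 35 + 53788 = 53823)
c = 89320 (c = (20*(-58))*(-1*77) = -1160*(-77) = 89320)
c + H = 89320 + 53823 = 143143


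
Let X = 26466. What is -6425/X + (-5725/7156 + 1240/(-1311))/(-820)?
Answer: -1633101089387/6786626200464 ≈ -0.24064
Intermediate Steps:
-6425/X + (-5725/7156 + 1240/(-1311))/(-820) = -6425/26466 + (-5725/7156 + 1240/(-1311))/(-820) = -6425*1/26466 + (-5725*1/7156 + 1240*(-1/1311))*(-1/820) = -6425/26466 + (-5725/7156 - 1240/1311)*(-1/820) = -6425/26466 - 16378915/9381516*(-1/820) = -6425/26466 + 3275783/1538568624 = -1633101089387/6786626200464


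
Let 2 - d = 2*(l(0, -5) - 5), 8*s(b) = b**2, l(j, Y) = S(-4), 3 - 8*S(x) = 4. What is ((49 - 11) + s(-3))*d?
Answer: 15337/32 ≈ 479.28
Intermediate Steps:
S(x) = -1/8 (S(x) = 3/8 - 1/8*4 = 3/8 - 1/2 = -1/8)
l(j, Y) = -1/8
s(b) = b**2/8
d = 49/4 (d = 2 - 2*(-1/8 - 5) = 2 - 2*(-41)/8 = 2 - 1*(-41/4) = 2 + 41/4 = 49/4 ≈ 12.250)
((49 - 11) + s(-3))*d = ((49 - 11) + (1/8)*(-3)**2)*(49/4) = (38 + (1/8)*9)*(49/4) = (38 + 9/8)*(49/4) = (313/8)*(49/4) = 15337/32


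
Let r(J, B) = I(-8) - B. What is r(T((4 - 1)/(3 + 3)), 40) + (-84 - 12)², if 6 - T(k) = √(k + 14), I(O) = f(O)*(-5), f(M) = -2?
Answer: 9186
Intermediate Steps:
I(O) = 10 (I(O) = -2*(-5) = 10)
T(k) = 6 - √(14 + k) (T(k) = 6 - √(k + 14) = 6 - √(14 + k))
r(J, B) = 10 - B
r(T((4 - 1)/(3 + 3)), 40) + (-84 - 12)² = (10 - 1*40) + (-84 - 12)² = (10 - 40) + (-96)² = -30 + 9216 = 9186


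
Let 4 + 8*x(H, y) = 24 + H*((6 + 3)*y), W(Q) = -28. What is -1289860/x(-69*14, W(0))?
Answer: -21320/503 ≈ -42.386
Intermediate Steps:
x(H, y) = 5/2 + 9*H*y/8 (x(H, y) = -1/2 + (24 + H*((6 + 3)*y))/8 = -1/2 + (24 + H*(9*y))/8 = -1/2 + (24 + 9*H*y)/8 = -1/2 + (3 + 9*H*y/8) = 5/2 + 9*H*y/8)
-1289860/x(-69*14, W(0)) = -1289860/(5/2 + (9/8)*(-69*14)*(-28)) = -1289860/(5/2 + (9/8)*(-966)*(-28)) = -1289860/(5/2 + 30429) = -1289860/60863/2 = -1289860*2/60863 = -21320/503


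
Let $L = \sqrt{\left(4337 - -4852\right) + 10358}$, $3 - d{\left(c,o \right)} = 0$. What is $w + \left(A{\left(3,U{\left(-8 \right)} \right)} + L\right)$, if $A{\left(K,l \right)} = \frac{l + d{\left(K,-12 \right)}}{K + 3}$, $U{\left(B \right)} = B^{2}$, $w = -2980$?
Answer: $- \frac{17813}{6} + \sqrt{19547} \approx -2829.0$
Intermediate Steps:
$d{\left(c,o \right)} = 3$ ($d{\left(c,o \right)} = 3 - 0 = 3 + 0 = 3$)
$A{\left(K,l \right)} = \frac{3 + l}{3 + K}$ ($A{\left(K,l \right)} = \frac{l + 3}{K + 3} = \frac{3 + l}{3 + K}$)
$L = \sqrt{19547}$ ($L = \sqrt{\left(4337 + 4852\right) + 10358} = \sqrt{9189 + 10358} = \sqrt{19547} \approx 139.81$)
$w + \left(A{\left(3,U{\left(-8 \right)} \right)} + L\right) = -2980 + \left(\frac{3 + \left(-8\right)^{2}}{3 + 3} + \sqrt{19547}\right) = -2980 + \left(\frac{3 + 64}{6} + \sqrt{19547}\right) = -2980 + \left(\frac{1}{6} \cdot 67 + \sqrt{19547}\right) = -2980 + \left(\frac{67}{6} + \sqrt{19547}\right) = - \frac{17813}{6} + \sqrt{19547}$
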